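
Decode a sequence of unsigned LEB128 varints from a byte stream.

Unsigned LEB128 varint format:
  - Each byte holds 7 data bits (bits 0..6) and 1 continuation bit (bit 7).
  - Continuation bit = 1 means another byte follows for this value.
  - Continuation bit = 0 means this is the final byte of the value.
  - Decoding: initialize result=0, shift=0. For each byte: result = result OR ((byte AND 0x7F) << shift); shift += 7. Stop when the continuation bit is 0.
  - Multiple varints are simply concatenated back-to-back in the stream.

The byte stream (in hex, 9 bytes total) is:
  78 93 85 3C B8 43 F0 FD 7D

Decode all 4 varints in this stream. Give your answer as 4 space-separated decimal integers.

  byte[0]=0x78 cont=0 payload=0x78=120: acc |= 120<<0 -> acc=120 shift=7 [end]
Varint 1: bytes[0:1] = 78 -> value 120 (1 byte(s))
  byte[1]=0x93 cont=1 payload=0x13=19: acc |= 19<<0 -> acc=19 shift=7
  byte[2]=0x85 cont=1 payload=0x05=5: acc |= 5<<7 -> acc=659 shift=14
  byte[3]=0x3C cont=0 payload=0x3C=60: acc |= 60<<14 -> acc=983699 shift=21 [end]
Varint 2: bytes[1:4] = 93 85 3C -> value 983699 (3 byte(s))
  byte[4]=0xB8 cont=1 payload=0x38=56: acc |= 56<<0 -> acc=56 shift=7
  byte[5]=0x43 cont=0 payload=0x43=67: acc |= 67<<7 -> acc=8632 shift=14 [end]
Varint 3: bytes[4:6] = B8 43 -> value 8632 (2 byte(s))
  byte[6]=0xF0 cont=1 payload=0x70=112: acc |= 112<<0 -> acc=112 shift=7
  byte[7]=0xFD cont=1 payload=0x7D=125: acc |= 125<<7 -> acc=16112 shift=14
  byte[8]=0x7D cont=0 payload=0x7D=125: acc |= 125<<14 -> acc=2064112 shift=21 [end]
Varint 4: bytes[6:9] = F0 FD 7D -> value 2064112 (3 byte(s))

Answer: 120 983699 8632 2064112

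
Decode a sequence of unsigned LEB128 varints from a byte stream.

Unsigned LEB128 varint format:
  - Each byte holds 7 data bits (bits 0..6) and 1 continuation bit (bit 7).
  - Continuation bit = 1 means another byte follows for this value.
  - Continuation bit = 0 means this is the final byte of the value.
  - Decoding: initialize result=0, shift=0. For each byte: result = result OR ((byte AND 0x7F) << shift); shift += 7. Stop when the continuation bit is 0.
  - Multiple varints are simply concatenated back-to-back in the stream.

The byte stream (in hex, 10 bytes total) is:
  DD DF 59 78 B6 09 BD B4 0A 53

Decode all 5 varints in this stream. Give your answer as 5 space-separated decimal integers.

  byte[0]=0xDD cont=1 payload=0x5D=93: acc |= 93<<0 -> acc=93 shift=7
  byte[1]=0xDF cont=1 payload=0x5F=95: acc |= 95<<7 -> acc=12253 shift=14
  byte[2]=0x59 cont=0 payload=0x59=89: acc |= 89<<14 -> acc=1470429 shift=21 [end]
Varint 1: bytes[0:3] = DD DF 59 -> value 1470429 (3 byte(s))
  byte[3]=0x78 cont=0 payload=0x78=120: acc |= 120<<0 -> acc=120 shift=7 [end]
Varint 2: bytes[3:4] = 78 -> value 120 (1 byte(s))
  byte[4]=0xB6 cont=1 payload=0x36=54: acc |= 54<<0 -> acc=54 shift=7
  byte[5]=0x09 cont=0 payload=0x09=9: acc |= 9<<7 -> acc=1206 shift=14 [end]
Varint 3: bytes[4:6] = B6 09 -> value 1206 (2 byte(s))
  byte[6]=0xBD cont=1 payload=0x3D=61: acc |= 61<<0 -> acc=61 shift=7
  byte[7]=0xB4 cont=1 payload=0x34=52: acc |= 52<<7 -> acc=6717 shift=14
  byte[8]=0x0A cont=0 payload=0x0A=10: acc |= 10<<14 -> acc=170557 shift=21 [end]
Varint 4: bytes[6:9] = BD B4 0A -> value 170557 (3 byte(s))
  byte[9]=0x53 cont=0 payload=0x53=83: acc |= 83<<0 -> acc=83 shift=7 [end]
Varint 5: bytes[9:10] = 53 -> value 83 (1 byte(s))

Answer: 1470429 120 1206 170557 83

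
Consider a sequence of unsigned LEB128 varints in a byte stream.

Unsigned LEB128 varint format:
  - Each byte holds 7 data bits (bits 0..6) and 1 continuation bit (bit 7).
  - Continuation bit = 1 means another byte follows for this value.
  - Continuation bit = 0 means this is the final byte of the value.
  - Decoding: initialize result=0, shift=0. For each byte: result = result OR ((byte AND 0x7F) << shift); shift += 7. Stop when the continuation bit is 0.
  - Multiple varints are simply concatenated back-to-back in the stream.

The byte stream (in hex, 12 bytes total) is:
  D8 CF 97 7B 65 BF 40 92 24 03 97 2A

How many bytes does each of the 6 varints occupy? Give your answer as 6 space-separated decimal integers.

Answer: 4 1 2 2 1 2

Derivation:
  byte[0]=0xD8 cont=1 payload=0x58=88: acc |= 88<<0 -> acc=88 shift=7
  byte[1]=0xCF cont=1 payload=0x4F=79: acc |= 79<<7 -> acc=10200 shift=14
  byte[2]=0x97 cont=1 payload=0x17=23: acc |= 23<<14 -> acc=387032 shift=21
  byte[3]=0x7B cont=0 payload=0x7B=123: acc |= 123<<21 -> acc=258336728 shift=28 [end]
Varint 1: bytes[0:4] = D8 CF 97 7B -> value 258336728 (4 byte(s))
  byte[4]=0x65 cont=0 payload=0x65=101: acc |= 101<<0 -> acc=101 shift=7 [end]
Varint 2: bytes[4:5] = 65 -> value 101 (1 byte(s))
  byte[5]=0xBF cont=1 payload=0x3F=63: acc |= 63<<0 -> acc=63 shift=7
  byte[6]=0x40 cont=0 payload=0x40=64: acc |= 64<<7 -> acc=8255 shift=14 [end]
Varint 3: bytes[5:7] = BF 40 -> value 8255 (2 byte(s))
  byte[7]=0x92 cont=1 payload=0x12=18: acc |= 18<<0 -> acc=18 shift=7
  byte[8]=0x24 cont=0 payload=0x24=36: acc |= 36<<7 -> acc=4626 shift=14 [end]
Varint 4: bytes[7:9] = 92 24 -> value 4626 (2 byte(s))
  byte[9]=0x03 cont=0 payload=0x03=3: acc |= 3<<0 -> acc=3 shift=7 [end]
Varint 5: bytes[9:10] = 03 -> value 3 (1 byte(s))
  byte[10]=0x97 cont=1 payload=0x17=23: acc |= 23<<0 -> acc=23 shift=7
  byte[11]=0x2A cont=0 payload=0x2A=42: acc |= 42<<7 -> acc=5399 shift=14 [end]
Varint 6: bytes[10:12] = 97 2A -> value 5399 (2 byte(s))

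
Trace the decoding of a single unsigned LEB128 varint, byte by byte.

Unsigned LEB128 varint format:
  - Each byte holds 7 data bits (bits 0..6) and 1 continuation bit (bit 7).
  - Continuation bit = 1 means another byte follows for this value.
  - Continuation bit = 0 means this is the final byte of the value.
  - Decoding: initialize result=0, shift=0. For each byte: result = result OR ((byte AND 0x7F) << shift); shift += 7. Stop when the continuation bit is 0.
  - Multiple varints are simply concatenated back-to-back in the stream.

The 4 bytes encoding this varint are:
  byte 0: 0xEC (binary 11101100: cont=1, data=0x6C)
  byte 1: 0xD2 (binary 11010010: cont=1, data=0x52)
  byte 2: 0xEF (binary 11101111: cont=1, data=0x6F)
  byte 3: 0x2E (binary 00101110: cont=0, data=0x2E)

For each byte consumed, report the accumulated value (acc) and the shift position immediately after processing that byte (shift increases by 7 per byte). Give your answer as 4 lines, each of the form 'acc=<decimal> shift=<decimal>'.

byte 0=0xEC: payload=0x6C=108, contrib = 108<<0 = 108; acc -> 108, shift -> 7
byte 1=0xD2: payload=0x52=82, contrib = 82<<7 = 10496; acc -> 10604, shift -> 14
byte 2=0xEF: payload=0x6F=111, contrib = 111<<14 = 1818624; acc -> 1829228, shift -> 21
byte 3=0x2E: payload=0x2E=46, contrib = 46<<21 = 96468992; acc -> 98298220, shift -> 28

Answer: acc=108 shift=7
acc=10604 shift=14
acc=1829228 shift=21
acc=98298220 shift=28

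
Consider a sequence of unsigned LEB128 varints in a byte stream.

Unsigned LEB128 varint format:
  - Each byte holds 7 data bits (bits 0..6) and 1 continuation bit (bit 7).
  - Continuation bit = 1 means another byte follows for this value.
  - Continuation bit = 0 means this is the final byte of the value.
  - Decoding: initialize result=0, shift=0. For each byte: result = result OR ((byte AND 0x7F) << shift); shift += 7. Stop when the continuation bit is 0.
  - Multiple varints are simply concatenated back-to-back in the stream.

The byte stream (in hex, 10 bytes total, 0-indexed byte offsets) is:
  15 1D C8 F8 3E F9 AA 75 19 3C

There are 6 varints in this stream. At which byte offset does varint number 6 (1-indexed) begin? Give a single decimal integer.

  byte[0]=0x15 cont=0 payload=0x15=21: acc |= 21<<0 -> acc=21 shift=7 [end]
Varint 1: bytes[0:1] = 15 -> value 21 (1 byte(s))
  byte[1]=0x1D cont=0 payload=0x1D=29: acc |= 29<<0 -> acc=29 shift=7 [end]
Varint 2: bytes[1:2] = 1D -> value 29 (1 byte(s))
  byte[2]=0xC8 cont=1 payload=0x48=72: acc |= 72<<0 -> acc=72 shift=7
  byte[3]=0xF8 cont=1 payload=0x78=120: acc |= 120<<7 -> acc=15432 shift=14
  byte[4]=0x3E cont=0 payload=0x3E=62: acc |= 62<<14 -> acc=1031240 shift=21 [end]
Varint 3: bytes[2:5] = C8 F8 3E -> value 1031240 (3 byte(s))
  byte[5]=0xF9 cont=1 payload=0x79=121: acc |= 121<<0 -> acc=121 shift=7
  byte[6]=0xAA cont=1 payload=0x2A=42: acc |= 42<<7 -> acc=5497 shift=14
  byte[7]=0x75 cont=0 payload=0x75=117: acc |= 117<<14 -> acc=1922425 shift=21 [end]
Varint 4: bytes[5:8] = F9 AA 75 -> value 1922425 (3 byte(s))
  byte[8]=0x19 cont=0 payload=0x19=25: acc |= 25<<0 -> acc=25 shift=7 [end]
Varint 5: bytes[8:9] = 19 -> value 25 (1 byte(s))
  byte[9]=0x3C cont=0 payload=0x3C=60: acc |= 60<<0 -> acc=60 shift=7 [end]
Varint 6: bytes[9:10] = 3C -> value 60 (1 byte(s))

Answer: 9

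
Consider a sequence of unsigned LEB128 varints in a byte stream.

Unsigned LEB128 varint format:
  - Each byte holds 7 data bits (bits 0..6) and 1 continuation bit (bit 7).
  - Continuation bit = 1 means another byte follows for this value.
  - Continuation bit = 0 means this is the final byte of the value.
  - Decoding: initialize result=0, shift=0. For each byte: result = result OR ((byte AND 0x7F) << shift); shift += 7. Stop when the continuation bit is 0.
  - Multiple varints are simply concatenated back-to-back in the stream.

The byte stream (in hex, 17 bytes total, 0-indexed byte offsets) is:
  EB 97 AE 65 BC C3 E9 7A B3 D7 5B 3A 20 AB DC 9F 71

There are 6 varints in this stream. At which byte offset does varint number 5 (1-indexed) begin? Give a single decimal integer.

Answer: 12

Derivation:
  byte[0]=0xEB cont=1 payload=0x6B=107: acc |= 107<<0 -> acc=107 shift=7
  byte[1]=0x97 cont=1 payload=0x17=23: acc |= 23<<7 -> acc=3051 shift=14
  byte[2]=0xAE cont=1 payload=0x2E=46: acc |= 46<<14 -> acc=756715 shift=21
  byte[3]=0x65 cont=0 payload=0x65=101: acc |= 101<<21 -> acc=212569067 shift=28 [end]
Varint 1: bytes[0:4] = EB 97 AE 65 -> value 212569067 (4 byte(s))
  byte[4]=0xBC cont=1 payload=0x3C=60: acc |= 60<<0 -> acc=60 shift=7
  byte[5]=0xC3 cont=1 payload=0x43=67: acc |= 67<<7 -> acc=8636 shift=14
  byte[6]=0xE9 cont=1 payload=0x69=105: acc |= 105<<14 -> acc=1728956 shift=21
  byte[7]=0x7A cont=0 payload=0x7A=122: acc |= 122<<21 -> acc=257581500 shift=28 [end]
Varint 2: bytes[4:8] = BC C3 E9 7A -> value 257581500 (4 byte(s))
  byte[8]=0xB3 cont=1 payload=0x33=51: acc |= 51<<0 -> acc=51 shift=7
  byte[9]=0xD7 cont=1 payload=0x57=87: acc |= 87<<7 -> acc=11187 shift=14
  byte[10]=0x5B cont=0 payload=0x5B=91: acc |= 91<<14 -> acc=1502131 shift=21 [end]
Varint 3: bytes[8:11] = B3 D7 5B -> value 1502131 (3 byte(s))
  byte[11]=0x3A cont=0 payload=0x3A=58: acc |= 58<<0 -> acc=58 shift=7 [end]
Varint 4: bytes[11:12] = 3A -> value 58 (1 byte(s))
  byte[12]=0x20 cont=0 payload=0x20=32: acc |= 32<<0 -> acc=32 shift=7 [end]
Varint 5: bytes[12:13] = 20 -> value 32 (1 byte(s))
  byte[13]=0xAB cont=1 payload=0x2B=43: acc |= 43<<0 -> acc=43 shift=7
  byte[14]=0xDC cont=1 payload=0x5C=92: acc |= 92<<7 -> acc=11819 shift=14
  byte[15]=0x9F cont=1 payload=0x1F=31: acc |= 31<<14 -> acc=519723 shift=21
  byte[16]=0x71 cont=0 payload=0x71=113: acc |= 113<<21 -> acc=237497899 shift=28 [end]
Varint 6: bytes[13:17] = AB DC 9F 71 -> value 237497899 (4 byte(s))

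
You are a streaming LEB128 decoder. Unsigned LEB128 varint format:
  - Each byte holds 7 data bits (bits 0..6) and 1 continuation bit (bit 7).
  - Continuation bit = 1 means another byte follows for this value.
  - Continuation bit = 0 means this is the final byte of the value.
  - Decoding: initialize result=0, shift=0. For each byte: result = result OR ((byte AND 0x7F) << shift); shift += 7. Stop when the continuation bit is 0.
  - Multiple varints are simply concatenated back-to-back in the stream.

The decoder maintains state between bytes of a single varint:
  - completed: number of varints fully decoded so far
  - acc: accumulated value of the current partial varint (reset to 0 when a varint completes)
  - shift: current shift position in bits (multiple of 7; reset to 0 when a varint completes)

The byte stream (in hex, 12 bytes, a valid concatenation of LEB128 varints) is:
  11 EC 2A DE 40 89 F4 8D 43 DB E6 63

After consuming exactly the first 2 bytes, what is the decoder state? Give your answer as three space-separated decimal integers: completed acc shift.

Answer: 1 108 7

Derivation:
byte[0]=0x11 cont=0 payload=0x11: varint #1 complete (value=17); reset -> completed=1 acc=0 shift=0
byte[1]=0xEC cont=1 payload=0x6C: acc |= 108<<0 -> completed=1 acc=108 shift=7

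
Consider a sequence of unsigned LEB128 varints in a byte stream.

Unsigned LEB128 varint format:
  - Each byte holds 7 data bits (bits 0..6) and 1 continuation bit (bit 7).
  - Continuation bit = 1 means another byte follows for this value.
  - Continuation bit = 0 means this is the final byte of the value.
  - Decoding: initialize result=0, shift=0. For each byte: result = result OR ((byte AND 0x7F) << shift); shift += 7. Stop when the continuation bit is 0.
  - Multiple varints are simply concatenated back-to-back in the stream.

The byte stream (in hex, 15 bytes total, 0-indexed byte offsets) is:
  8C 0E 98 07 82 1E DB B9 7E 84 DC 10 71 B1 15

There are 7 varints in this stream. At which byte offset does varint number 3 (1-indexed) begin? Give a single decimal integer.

  byte[0]=0x8C cont=1 payload=0x0C=12: acc |= 12<<0 -> acc=12 shift=7
  byte[1]=0x0E cont=0 payload=0x0E=14: acc |= 14<<7 -> acc=1804 shift=14 [end]
Varint 1: bytes[0:2] = 8C 0E -> value 1804 (2 byte(s))
  byte[2]=0x98 cont=1 payload=0x18=24: acc |= 24<<0 -> acc=24 shift=7
  byte[3]=0x07 cont=0 payload=0x07=7: acc |= 7<<7 -> acc=920 shift=14 [end]
Varint 2: bytes[2:4] = 98 07 -> value 920 (2 byte(s))
  byte[4]=0x82 cont=1 payload=0x02=2: acc |= 2<<0 -> acc=2 shift=7
  byte[5]=0x1E cont=0 payload=0x1E=30: acc |= 30<<7 -> acc=3842 shift=14 [end]
Varint 3: bytes[4:6] = 82 1E -> value 3842 (2 byte(s))
  byte[6]=0xDB cont=1 payload=0x5B=91: acc |= 91<<0 -> acc=91 shift=7
  byte[7]=0xB9 cont=1 payload=0x39=57: acc |= 57<<7 -> acc=7387 shift=14
  byte[8]=0x7E cont=0 payload=0x7E=126: acc |= 126<<14 -> acc=2071771 shift=21 [end]
Varint 4: bytes[6:9] = DB B9 7E -> value 2071771 (3 byte(s))
  byte[9]=0x84 cont=1 payload=0x04=4: acc |= 4<<0 -> acc=4 shift=7
  byte[10]=0xDC cont=1 payload=0x5C=92: acc |= 92<<7 -> acc=11780 shift=14
  byte[11]=0x10 cont=0 payload=0x10=16: acc |= 16<<14 -> acc=273924 shift=21 [end]
Varint 5: bytes[9:12] = 84 DC 10 -> value 273924 (3 byte(s))
  byte[12]=0x71 cont=0 payload=0x71=113: acc |= 113<<0 -> acc=113 shift=7 [end]
Varint 6: bytes[12:13] = 71 -> value 113 (1 byte(s))
  byte[13]=0xB1 cont=1 payload=0x31=49: acc |= 49<<0 -> acc=49 shift=7
  byte[14]=0x15 cont=0 payload=0x15=21: acc |= 21<<7 -> acc=2737 shift=14 [end]
Varint 7: bytes[13:15] = B1 15 -> value 2737 (2 byte(s))

Answer: 4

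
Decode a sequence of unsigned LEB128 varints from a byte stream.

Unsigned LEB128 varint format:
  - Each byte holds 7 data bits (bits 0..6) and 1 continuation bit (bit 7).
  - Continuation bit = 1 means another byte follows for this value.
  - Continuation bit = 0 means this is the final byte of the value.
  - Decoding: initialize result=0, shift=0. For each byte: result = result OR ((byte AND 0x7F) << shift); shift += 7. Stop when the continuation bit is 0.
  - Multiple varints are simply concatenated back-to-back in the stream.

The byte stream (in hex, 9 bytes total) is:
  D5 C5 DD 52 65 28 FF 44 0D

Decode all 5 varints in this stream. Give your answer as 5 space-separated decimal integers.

Answer: 173499093 101 40 8831 13

Derivation:
  byte[0]=0xD5 cont=1 payload=0x55=85: acc |= 85<<0 -> acc=85 shift=7
  byte[1]=0xC5 cont=1 payload=0x45=69: acc |= 69<<7 -> acc=8917 shift=14
  byte[2]=0xDD cont=1 payload=0x5D=93: acc |= 93<<14 -> acc=1532629 shift=21
  byte[3]=0x52 cont=0 payload=0x52=82: acc |= 82<<21 -> acc=173499093 shift=28 [end]
Varint 1: bytes[0:4] = D5 C5 DD 52 -> value 173499093 (4 byte(s))
  byte[4]=0x65 cont=0 payload=0x65=101: acc |= 101<<0 -> acc=101 shift=7 [end]
Varint 2: bytes[4:5] = 65 -> value 101 (1 byte(s))
  byte[5]=0x28 cont=0 payload=0x28=40: acc |= 40<<0 -> acc=40 shift=7 [end]
Varint 3: bytes[5:6] = 28 -> value 40 (1 byte(s))
  byte[6]=0xFF cont=1 payload=0x7F=127: acc |= 127<<0 -> acc=127 shift=7
  byte[7]=0x44 cont=0 payload=0x44=68: acc |= 68<<7 -> acc=8831 shift=14 [end]
Varint 4: bytes[6:8] = FF 44 -> value 8831 (2 byte(s))
  byte[8]=0x0D cont=0 payload=0x0D=13: acc |= 13<<0 -> acc=13 shift=7 [end]
Varint 5: bytes[8:9] = 0D -> value 13 (1 byte(s))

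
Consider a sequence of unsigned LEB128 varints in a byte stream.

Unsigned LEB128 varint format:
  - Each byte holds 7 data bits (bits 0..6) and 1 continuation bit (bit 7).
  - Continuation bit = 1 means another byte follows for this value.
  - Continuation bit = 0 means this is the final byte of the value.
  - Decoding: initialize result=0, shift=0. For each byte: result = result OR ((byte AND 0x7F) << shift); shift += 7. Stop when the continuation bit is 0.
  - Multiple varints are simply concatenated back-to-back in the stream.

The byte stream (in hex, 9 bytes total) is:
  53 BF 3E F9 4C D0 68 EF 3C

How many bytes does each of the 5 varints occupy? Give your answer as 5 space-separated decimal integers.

Answer: 1 2 2 2 2

Derivation:
  byte[0]=0x53 cont=0 payload=0x53=83: acc |= 83<<0 -> acc=83 shift=7 [end]
Varint 1: bytes[0:1] = 53 -> value 83 (1 byte(s))
  byte[1]=0xBF cont=1 payload=0x3F=63: acc |= 63<<0 -> acc=63 shift=7
  byte[2]=0x3E cont=0 payload=0x3E=62: acc |= 62<<7 -> acc=7999 shift=14 [end]
Varint 2: bytes[1:3] = BF 3E -> value 7999 (2 byte(s))
  byte[3]=0xF9 cont=1 payload=0x79=121: acc |= 121<<0 -> acc=121 shift=7
  byte[4]=0x4C cont=0 payload=0x4C=76: acc |= 76<<7 -> acc=9849 shift=14 [end]
Varint 3: bytes[3:5] = F9 4C -> value 9849 (2 byte(s))
  byte[5]=0xD0 cont=1 payload=0x50=80: acc |= 80<<0 -> acc=80 shift=7
  byte[6]=0x68 cont=0 payload=0x68=104: acc |= 104<<7 -> acc=13392 shift=14 [end]
Varint 4: bytes[5:7] = D0 68 -> value 13392 (2 byte(s))
  byte[7]=0xEF cont=1 payload=0x6F=111: acc |= 111<<0 -> acc=111 shift=7
  byte[8]=0x3C cont=0 payload=0x3C=60: acc |= 60<<7 -> acc=7791 shift=14 [end]
Varint 5: bytes[7:9] = EF 3C -> value 7791 (2 byte(s))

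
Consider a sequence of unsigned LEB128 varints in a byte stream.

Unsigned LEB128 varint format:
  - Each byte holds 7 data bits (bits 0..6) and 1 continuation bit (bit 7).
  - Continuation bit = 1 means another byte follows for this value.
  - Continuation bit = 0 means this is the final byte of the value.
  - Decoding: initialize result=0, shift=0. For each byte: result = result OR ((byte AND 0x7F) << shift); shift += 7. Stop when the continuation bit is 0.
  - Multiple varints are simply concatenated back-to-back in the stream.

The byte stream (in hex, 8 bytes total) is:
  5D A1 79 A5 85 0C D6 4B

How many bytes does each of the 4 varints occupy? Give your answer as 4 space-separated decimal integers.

  byte[0]=0x5D cont=0 payload=0x5D=93: acc |= 93<<0 -> acc=93 shift=7 [end]
Varint 1: bytes[0:1] = 5D -> value 93 (1 byte(s))
  byte[1]=0xA1 cont=1 payload=0x21=33: acc |= 33<<0 -> acc=33 shift=7
  byte[2]=0x79 cont=0 payload=0x79=121: acc |= 121<<7 -> acc=15521 shift=14 [end]
Varint 2: bytes[1:3] = A1 79 -> value 15521 (2 byte(s))
  byte[3]=0xA5 cont=1 payload=0x25=37: acc |= 37<<0 -> acc=37 shift=7
  byte[4]=0x85 cont=1 payload=0x05=5: acc |= 5<<7 -> acc=677 shift=14
  byte[5]=0x0C cont=0 payload=0x0C=12: acc |= 12<<14 -> acc=197285 shift=21 [end]
Varint 3: bytes[3:6] = A5 85 0C -> value 197285 (3 byte(s))
  byte[6]=0xD6 cont=1 payload=0x56=86: acc |= 86<<0 -> acc=86 shift=7
  byte[7]=0x4B cont=0 payload=0x4B=75: acc |= 75<<7 -> acc=9686 shift=14 [end]
Varint 4: bytes[6:8] = D6 4B -> value 9686 (2 byte(s))

Answer: 1 2 3 2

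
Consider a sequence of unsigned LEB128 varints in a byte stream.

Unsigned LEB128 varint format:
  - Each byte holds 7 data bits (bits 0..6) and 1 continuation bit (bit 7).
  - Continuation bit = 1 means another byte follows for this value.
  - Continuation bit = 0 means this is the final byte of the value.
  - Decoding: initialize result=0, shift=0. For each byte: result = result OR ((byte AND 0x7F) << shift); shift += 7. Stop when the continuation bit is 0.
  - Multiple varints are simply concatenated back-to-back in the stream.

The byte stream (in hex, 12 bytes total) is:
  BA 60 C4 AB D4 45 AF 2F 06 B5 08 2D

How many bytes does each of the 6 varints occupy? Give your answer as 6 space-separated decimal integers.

Answer: 2 4 2 1 2 1

Derivation:
  byte[0]=0xBA cont=1 payload=0x3A=58: acc |= 58<<0 -> acc=58 shift=7
  byte[1]=0x60 cont=0 payload=0x60=96: acc |= 96<<7 -> acc=12346 shift=14 [end]
Varint 1: bytes[0:2] = BA 60 -> value 12346 (2 byte(s))
  byte[2]=0xC4 cont=1 payload=0x44=68: acc |= 68<<0 -> acc=68 shift=7
  byte[3]=0xAB cont=1 payload=0x2B=43: acc |= 43<<7 -> acc=5572 shift=14
  byte[4]=0xD4 cont=1 payload=0x54=84: acc |= 84<<14 -> acc=1381828 shift=21
  byte[5]=0x45 cont=0 payload=0x45=69: acc |= 69<<21 -> acc=146085316 shift=28 [end]
Varint 2: bytes[2:6] = C4 AB D4 45 -> value 146085316 (4 byte(s))
  byte[6]=0xAF cont=1 payload=0x2F=47: acc |= 47<<0 -> acc=47 shift=7
  byte[7]=0x2F cont=0 payload=0x2F=47: acc |= 47<<7 -> acc=6063 shift=14 [end]
Varint 3: bytes[6:8] = AF 2F -> value 6063 (2 byte(s))
  byte[8]=0x06 cont=0 payload=0x06=6: acc |= 6<<0 -> acc=6 shift=7 [end]
Varint 4: bytes[8:9] = 06 -> value 6 (1 byte(s))
  byte[9]=0xB5 cont=1 payload=0x35=53: acc |= 53<<0 -> acc=53 shift=7
  byte[10]=0x08 cont=0 payload=0x08=8: acc |= 8<<7 -> acc=1077 shift=14 [end]
Varint 5: bytes[9:11] = B5 08 -> value 1077 (2 byte(s))
  byte[11]=0x2D cont=0 payload=0x2D=45: acc |= 45<<0 -> acc=45 shift=7 [end]
Varint 6: bytes[11:12] = 2D -> value 45 (1 byte(s))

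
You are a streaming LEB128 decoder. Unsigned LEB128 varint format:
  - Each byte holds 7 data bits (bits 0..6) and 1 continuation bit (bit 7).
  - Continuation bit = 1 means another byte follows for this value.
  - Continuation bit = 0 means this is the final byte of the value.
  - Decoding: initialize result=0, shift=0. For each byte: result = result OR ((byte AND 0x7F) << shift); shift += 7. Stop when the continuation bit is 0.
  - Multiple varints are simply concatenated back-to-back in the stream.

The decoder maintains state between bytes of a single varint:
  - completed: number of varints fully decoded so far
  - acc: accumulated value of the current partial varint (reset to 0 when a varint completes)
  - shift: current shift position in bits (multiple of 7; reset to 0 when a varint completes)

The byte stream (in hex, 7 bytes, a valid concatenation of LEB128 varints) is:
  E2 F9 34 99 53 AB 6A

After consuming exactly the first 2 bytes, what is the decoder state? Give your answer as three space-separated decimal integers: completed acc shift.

Answer: 0 15586 14

Derivation:
byte[0]=0xE2 cont=1 payload=0x62: acc |= 98<<0 -> completed=0 acc=98 shift=7
byte[1]=0xF9 cont=1 payload=0x79: acc |= 121<<7 -> completed=0 acc=15586 shift=14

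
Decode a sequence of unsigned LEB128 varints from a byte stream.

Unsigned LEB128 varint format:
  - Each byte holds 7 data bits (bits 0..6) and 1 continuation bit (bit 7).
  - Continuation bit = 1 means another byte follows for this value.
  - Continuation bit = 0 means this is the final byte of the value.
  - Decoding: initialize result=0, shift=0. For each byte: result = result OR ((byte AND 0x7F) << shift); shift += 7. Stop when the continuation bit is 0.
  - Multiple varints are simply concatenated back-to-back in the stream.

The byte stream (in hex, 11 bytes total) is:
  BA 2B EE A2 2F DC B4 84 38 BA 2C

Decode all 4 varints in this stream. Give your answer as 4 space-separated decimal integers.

  byte[0]=0xBA cont=1 payload=0x3A=58: acc |= 58<<0 -> acc=58 shift=7
  byte[1]=0x2B cont=0 payload=0x2B=43: acc |= 43<<7 -> acc=5562 shift=14 [end]
Varint 1: bytes[0:2] = BA 2B -> value 5562 (2 byte(s))
  byte[2]=0xEE cont=1 payload=0x6E=110: acc |= 110<<0 -> acc=110 shift=7
  byte[3]=0xA2 cont=1 payload=0x22=34: acc |= 34<<7 -> acc=4462 shift=14
  byte[4]=0x2F cont=0 payload=0x2F=47: acc |= 47<<14 -> acc=774510 shift=21 [end]
Varint 2: bytes[2:5] = EE A2 2F -> value 774510 (3 byte(s))
  byte[5]=0xDC cont=1 payload=0x5C=92: acc |= 92<<0 -> acc=92 shift=7
  byte[6]=0xB4 cont=1 payload=0x34=52: acc |= 52<<7 -> acc=6748 shift=14
  byte[7]=0x84 cont=1 payload=0x04=4: acc |= 4<<14 -> acc=72284 shift=21
  byte[8]=0x38 cont=0 payload=0x38=56: acc |= 56<<21 -> acc=117512796 shift=28 [end]
Varint 3: bytes[5:9] = DC B4 84 38 -> value 117512796 (4 byte(s))
  byte[9]=0xBA cont=1 payload=0x3A=58: acc |= 58<<0 -> acc=58 shift=7
  byte[10]=0x2C cont=0 payload=0x2C=44: acc |= 44<<7 -> acc=5690 shift=14 [end]
Varint 4: bytes[9:11] = BA 2C -> value 5690 (2 byte(s))

Answer: 5562 774510 117512796 5690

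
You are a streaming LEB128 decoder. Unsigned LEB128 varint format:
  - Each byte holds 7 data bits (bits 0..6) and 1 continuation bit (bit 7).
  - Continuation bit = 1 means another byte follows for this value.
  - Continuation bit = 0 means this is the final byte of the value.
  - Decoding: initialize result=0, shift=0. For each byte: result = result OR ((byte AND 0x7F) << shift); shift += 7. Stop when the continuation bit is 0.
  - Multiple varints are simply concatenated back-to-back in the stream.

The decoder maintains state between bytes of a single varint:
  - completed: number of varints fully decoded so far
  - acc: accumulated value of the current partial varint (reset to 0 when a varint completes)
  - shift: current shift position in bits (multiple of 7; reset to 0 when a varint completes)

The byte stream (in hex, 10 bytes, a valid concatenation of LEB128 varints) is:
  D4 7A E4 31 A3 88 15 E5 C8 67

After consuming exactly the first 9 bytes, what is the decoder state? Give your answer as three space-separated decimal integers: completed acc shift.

Answer: 3 9317 14

Derivation:
byte[0]=0xD4 cont=1 payload=0x54: acc |= 84<<0 -> completed=0 acc=84 shift=7
byte[1]=0x7A cont=0 payload=0x7A: varint #1 complete (value=15700); reset -> completed=1 acc=0 shift=0
byte[2]=0xE4 cont=1 payload=0x64: acc |= 100<<0 -> completed=1 acc=100 shift=7
byte[3]=0x31 cont=0 payload=0x31: varint #2 complete (value=6372); reset -> completed=2 acc=0 shift=0
byte[4]=0xA3 cont=1 payload=0x23: acc |= 35<<0 -> completed=2 acc=35 shift=7
byte[5]=0x88 cont=1 payload=0x08: acc |= 8<<7 -> completed=2 acc=1059 shift=14
byte[6]=0x15 cont=0 payload=0x15: varint #3 complete (value=345123); reset -> completed=3 acc=0 shift=0
byte[7]=0xE5 cont=1 payload=0x65: acc |= 101<<0 -> completed=3 acc=101 shift=7
byte[8]=0xC8 cont=1 payload=0x48: acc |= 72<<7 -> completed=3 acc=9317 shift=14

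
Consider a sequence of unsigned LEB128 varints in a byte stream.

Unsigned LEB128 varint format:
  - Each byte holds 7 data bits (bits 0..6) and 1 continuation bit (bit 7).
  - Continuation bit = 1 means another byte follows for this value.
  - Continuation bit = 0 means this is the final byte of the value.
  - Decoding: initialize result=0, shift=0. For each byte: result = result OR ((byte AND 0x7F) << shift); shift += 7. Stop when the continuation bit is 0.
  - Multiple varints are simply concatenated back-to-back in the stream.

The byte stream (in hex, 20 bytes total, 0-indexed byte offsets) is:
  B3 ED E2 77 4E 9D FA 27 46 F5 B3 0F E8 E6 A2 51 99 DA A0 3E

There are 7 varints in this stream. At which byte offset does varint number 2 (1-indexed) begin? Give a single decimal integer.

  byte[0]=0xB3 cont=1 payload=0x33=51: acc |= 51<<0 -> acc=51 shift=7
  byte[1]=0xED cont=1 payload=0x6D=109: acc |= 109<<7 -> acc=14003 shift=14
  byte[2]=0xE2 cont=1 payload=0x62=98: acc |= 98<<14 -> acc=1619635 shift=21
  byte[3]=0x77 cont=0 payload=0x77=119: acc |= 119<<21 -> acc=251180723 shift=28 [end]
Varint 1: bytes[0:4] = B3 ED E2 77 -> value 251180723 (4 byte(s))
  byte[4]=0x4E cont=0 payload=0x4E=78: acc |= 78<<0 -> acc=78 shift=7 [end]
Varint 2: bytes[4:5] = 4E -> value 78 (1 byte(s))
  byte[5]=0x9D cont=1 payload=0x1D=29: acc |= 29<<0 -> acc=29 shift=7
  byte[6]=0xFA cont=1 payload=0x7A=122: acc |= 122<<7 -> acc=15645 shift=14
  byte[7]=0x27 cont=0 payload=0x27=39: acc |= 39<<14 -> acc=654621 shift=21 [end]
Varint 3: bytes[5:8] = 9D FA 27 -> value 654621 (3 byte(s))
  byte[8]=0x46 cont=0 payload=0x46=70: acc |= 70<<0 -> acc=70 shift=7 [end]
Varint 4: bytes[8:9] = 46 -> value 70 (1 byte(s))
  byte[9]=0xF5 cont=1 payload=0x75=117: acc |= 117<<0 -> acc=117 shift=7
  byte[10]=0xB3 cont=1 payload=0x33=51: acc |= 51<<7 -> acc=6645 shift=14
  byte[11]=0x0F cont=0 payload=0x0F=15: acc |= 15<<14 -> acc=252405 shift=21 [end]
Varint 5: bytes[9:12] = F5 B3 0F -> value 252405 (3 byte(s))
  byte[12]=0xE8 cont=1 payload=0x68=104: acc |= 104<<0 -> acc=104 shift=7
  byte[13]=0xE6 cont=1 payload=0x66=102: acc |= 102<<7 -> acc=13160 shift=14
  byte[14]=0xA2 cont=1 payload=0x22=34: acc |= 34<<14 -> acc=570216 shift=21
  byte[15]=0x51 cont=0 payload=0x51=81: acc |= 81<<21 -> acc=170439528 shift=28 [end]
Varint 6: bytes[12:16] = E8 E6 A2 51 -> value 170439528 (4 byte(s))
  byte[16]=0x99 cont=1 payload=0x19=25: acc |= 25<<0 -> acc=25 shift=7
  byte[17]=0xDA cont=1 payload=0x5A=90: acc |= 90<<7 -> acc=11545 shift=14
  byte[18]=0xA0 cont=1 payload=0x20=32: acc |= 32<<14 -> acc=535833 shift=21
  byte[19]=0x3E cont=0 payload=0x3E=62: acc |= 62<<21 -> acc=130559257 shift=28 [end]
Varint 7: bytes[16:20] = 99 DA A0 3E -> value 130559257 (4 byte(s))

Answer: 4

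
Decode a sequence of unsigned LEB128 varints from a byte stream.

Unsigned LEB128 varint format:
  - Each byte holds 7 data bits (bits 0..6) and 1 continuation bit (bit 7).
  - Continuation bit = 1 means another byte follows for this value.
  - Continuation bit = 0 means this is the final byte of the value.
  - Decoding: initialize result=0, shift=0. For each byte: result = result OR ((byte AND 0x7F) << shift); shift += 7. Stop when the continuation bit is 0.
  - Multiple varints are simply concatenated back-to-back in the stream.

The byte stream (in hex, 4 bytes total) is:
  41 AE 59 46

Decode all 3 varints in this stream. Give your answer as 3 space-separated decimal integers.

Answer: 65 11438 70

Derivation:
  byte[0]=0x41 cont=0 payload=0x41=65: acc |= 65<<0 -> acc=65 shift=7 [end]
Varint 1: bytes[0:1] = 41 -> value 65 (1 byte(s))
  byte[1]=0xAE cont=1 payload=0x2E=46: acc |= 46<<0 -> acc=46 shift=7
  byte[2]=0x59 cont=0 payload=0x59=89: acc |= 89<<7 -> acc=11438 shift=14 [end]
Varint 2: bytes[1:3] = AE 59 -> value 11438 (2 byte(s))
  byte[3]=0x46 cont=0 payload=0x46=70: acc |= 70<<0 -> acc=70 shift=7 [end]
Varint 3: bytes[3:4] = 46 -> value 70 (1 byte(s))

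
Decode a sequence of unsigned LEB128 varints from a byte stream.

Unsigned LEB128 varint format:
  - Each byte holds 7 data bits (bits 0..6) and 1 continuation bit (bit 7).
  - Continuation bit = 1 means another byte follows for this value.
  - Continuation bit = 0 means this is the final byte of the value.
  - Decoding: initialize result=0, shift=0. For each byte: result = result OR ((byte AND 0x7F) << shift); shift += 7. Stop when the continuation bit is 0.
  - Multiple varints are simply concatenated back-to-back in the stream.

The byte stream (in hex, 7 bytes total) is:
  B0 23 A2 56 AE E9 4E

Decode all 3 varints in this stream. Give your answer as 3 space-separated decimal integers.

  byte[0]=0xB0 cont=1 payload=0x30=48: acc |= 48<<0 -> acc=48 shift=7
  byte[1]=0x23 cont=0 payload=0x23=35: acc |= 35<<7 -> acc=4528 shift=14 [end]
Varint 1: bytes[0:2] = B0 23 -> value 4528 (2 byte(s))
  byte[2]=0xA2 cont=1 payload=0x22=34: acc |= 34<<0 -> acc=34 shift=7
  byte[3]=0x56 cont=0 payload=0x56=86: acc |= 86<<7 -> acc=11042 shift=14 [end]
Varint 2: bytes[2:4] = A2 56 -> value 11042 (2 byte(s))
  byte[4]=0xAE cont=1 payload=0x2E=46: acc |= 46<<0 -> acc=46 shift=7
  byte[5]=0xE9 cont=1 payload=0x69=105: acc |= 105<<7 -> acc=13486 shift=14
  byte[6]=0x4E cont=0 payload=0x4E=78: acc |= 78<<14 -> acc=1291438 shift=21 [end]
Varint 3: bytes[4:7] = AE E9 4E -> value 1291438 (3 byte(s))

Answer: 4528 11042 1291438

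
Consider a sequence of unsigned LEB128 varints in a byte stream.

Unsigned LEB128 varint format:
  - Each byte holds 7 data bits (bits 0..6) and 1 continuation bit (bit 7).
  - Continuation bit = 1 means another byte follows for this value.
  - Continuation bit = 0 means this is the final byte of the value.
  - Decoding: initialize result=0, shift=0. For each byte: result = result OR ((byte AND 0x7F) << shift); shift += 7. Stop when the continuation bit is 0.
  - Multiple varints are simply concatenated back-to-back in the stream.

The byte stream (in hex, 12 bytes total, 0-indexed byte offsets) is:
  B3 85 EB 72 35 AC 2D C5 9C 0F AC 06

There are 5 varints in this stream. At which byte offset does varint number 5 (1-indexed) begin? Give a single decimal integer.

Answer: 10

Derivation:
  byte[0]=0xB3 cont=1 payload=0x33=51: acc |= 51<<0 -> acc=51 shift=7
  byte[1]=0x85 cont=1 payload=0x05=5: acc |= 5<<7 -> acc=691 shift=14
  byte[2]=0xEB cont=1 payload=0x6B=107: acc |= 107<<14 -> acc=1753779 shift=21
  byte[3]=0x72 cont=0 payload=0x72=114: acc |= 114<<21 -> acc=240829107 shift=28 [end]
Varint 1: bytes[0:4] = B3 85 EB 72 -> value 240829107 (4 byte(s))
  byte[4]=0x35 cont=0 payload=0x35=53: acc |= 53<<0 -> acc=53 shift=7 [end]
Varint 2: bytes[4:5] = 35 -> value 53 (1 byte(s))
  byte[5]=0xAC cont=1 payload=0x2C=44: acc |= 44<<0 -> acc=44 shift=7
  byte[6]=0x2D cont=0 payload=0x2D=45: acc |= 45<<7 -> acc=5804 shift=14 [end]
Varint 3: bytes[5:7] = AC 2D -> value 5804 (2 byte(s))
  byte[7]=0xC5 cont=1 payload=0x45=69: acc |= 69<<0 -> acc=69 shift=7
  byte[8]=0x9C cont=1 payload=0x1C=28: acc |= 28<<7 -> acc=3653 shift=14
  byte[9]=0x0F cont=0 payload=0x0F=15: acc |= 15<<14 -> acc=249413 shift=21 [end]
Varint 4: bytes[7:10] = C5 9C 0F -> value 249413 (3 byte(s))
  byte[10]=0xAC cont=1 payload=0x2C=44: acc |= 44<<0 -> acc=44 shift=7
  byte[11]=0x06 cont=0 payload=0x06=6: acc |= 6<<7 -> acc=812 shift=14 [end]
Varint 5: bytes[10:12] = AC 06 -> value 812 (2 byte(s))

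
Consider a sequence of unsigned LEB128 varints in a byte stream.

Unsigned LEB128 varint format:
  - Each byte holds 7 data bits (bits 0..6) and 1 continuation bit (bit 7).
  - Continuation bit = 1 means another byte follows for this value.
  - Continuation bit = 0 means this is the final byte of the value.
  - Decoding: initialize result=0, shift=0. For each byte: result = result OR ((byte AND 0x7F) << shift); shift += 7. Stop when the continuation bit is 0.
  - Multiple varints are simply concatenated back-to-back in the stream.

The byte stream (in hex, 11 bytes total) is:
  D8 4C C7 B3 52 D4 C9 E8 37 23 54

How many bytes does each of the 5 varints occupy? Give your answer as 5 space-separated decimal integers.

  byte[0]=0xD8 cont=1 payload=0x58=88: acc |= 88<<0 -> acc=88 shift=7
  byte[1]=0x4C cont=0 payload=0x4C=76: acc |= 76<<7 -> acc=9816 shift=14 [end]
Varint 1: bytes[0:2] = D8 4C -> value 9816 (2 byte(s))
  byte[2]=0xC7 cont=1 payload=0x47=71: acc |= 71<<0 -> acc=71 shift=7
  byte[3]=0xB3 cont=1 payload=0x33=51: acc |= 51<<7 -> acc=6599 shift=14
  byte[4]=0x52 cont=0 payload=0x52=82: acc |= 82<<14 -> acc=1350087 shift=21 [end]
Varint 2: bytes[2:5] = C7 B3 52 -> value 1350087 (3 byte(s))
  byte[5]=0xD4 cont=1 payload=0x54=84: acc |= 84<<0 -> acc=84 shift=7
  byte[6]=0xC9 cont=1 payload=0x49=73: acc |= 73<<7 -> acc=9428 shift=14
  byte[7]=0xE8 cont=1 payload=0x68=104: acc |= 104<<14 -> acc=1713364 shift=21
  byte[8]=0x37 cont=0 payload=0x37=55: acc |= 55<<21 -> acc=117056724 shift=28 [end]
Varint 3: bytes[5:9] = D4 C9 E8 37 -> value 117056724 (4 byte(s))
  byte[9]=0x23 cont=0 payload=0x23=35: acc |= 35<<0 -> acc=35 shift=7 [end]
Varint 4: bytes[9:10] = 23 -> value 35 (1 byte(s))
  byte[10]=0x54 cont=0 payload=0x54=84: acc |= 84<<0 -> acc=84 shift=7 [end]
Varint 5: bytes[10:11] = 54 -> value 84 (1 byte(s))

Answer: 2 3 4 1 1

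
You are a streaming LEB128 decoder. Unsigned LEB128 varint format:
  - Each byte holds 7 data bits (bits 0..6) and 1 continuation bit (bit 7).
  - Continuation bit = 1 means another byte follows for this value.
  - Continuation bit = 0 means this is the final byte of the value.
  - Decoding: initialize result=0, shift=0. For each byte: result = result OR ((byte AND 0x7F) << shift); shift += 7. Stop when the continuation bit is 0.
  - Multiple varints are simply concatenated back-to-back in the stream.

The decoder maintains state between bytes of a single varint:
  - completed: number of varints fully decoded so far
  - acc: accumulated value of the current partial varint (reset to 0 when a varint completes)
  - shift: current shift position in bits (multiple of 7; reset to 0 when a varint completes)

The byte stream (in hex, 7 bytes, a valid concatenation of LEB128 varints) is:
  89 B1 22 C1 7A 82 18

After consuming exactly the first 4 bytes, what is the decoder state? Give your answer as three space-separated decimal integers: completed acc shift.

Answer: 1 65 7

Derivation:
byte[0]=0x89 cont=1 payload=0x09: acc |= 9<<0 -> completed=0 acc=9 shift=7
byte[1]=0xB1 cont=1 payload=0x31: acc |= 49<<7 -> completed=0 acc=6281 shift=14
byte[2]=0x22 cont=0 payload=0x22: varint #1 complete (value=563337); reset -> completed=1 acc=0 shift=0
byte[3]=0xC1 cont=1 payload=0x41: acc |= 65<<0 -> completed=1 acc=65 shift=7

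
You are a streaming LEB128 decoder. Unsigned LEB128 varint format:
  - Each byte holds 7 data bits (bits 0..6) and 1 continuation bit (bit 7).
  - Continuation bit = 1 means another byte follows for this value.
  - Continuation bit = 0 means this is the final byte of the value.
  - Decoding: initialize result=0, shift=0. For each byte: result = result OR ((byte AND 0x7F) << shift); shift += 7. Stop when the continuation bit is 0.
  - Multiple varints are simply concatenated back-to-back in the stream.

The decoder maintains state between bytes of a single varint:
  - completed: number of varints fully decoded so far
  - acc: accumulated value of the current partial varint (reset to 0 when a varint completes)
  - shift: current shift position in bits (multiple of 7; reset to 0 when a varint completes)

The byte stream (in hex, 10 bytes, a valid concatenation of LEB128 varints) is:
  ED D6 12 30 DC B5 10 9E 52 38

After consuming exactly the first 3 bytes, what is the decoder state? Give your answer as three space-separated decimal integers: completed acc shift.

Answer: 1 0 0

Derivation:
byte[0]=0xED cont=1 payload=0x6D: acc |= 109<<0 -> completed=0 acc=109 shift=7
byte[1]=0xD6 cont=1 payload=0x56: acc |= 86<<7 -> completed=0 acc=11117 shift=14
byte[2]=0x12 cont=0 payload=0x12: varint #1 complete (value=306029); reset -> completed=1 acc=0 shift=0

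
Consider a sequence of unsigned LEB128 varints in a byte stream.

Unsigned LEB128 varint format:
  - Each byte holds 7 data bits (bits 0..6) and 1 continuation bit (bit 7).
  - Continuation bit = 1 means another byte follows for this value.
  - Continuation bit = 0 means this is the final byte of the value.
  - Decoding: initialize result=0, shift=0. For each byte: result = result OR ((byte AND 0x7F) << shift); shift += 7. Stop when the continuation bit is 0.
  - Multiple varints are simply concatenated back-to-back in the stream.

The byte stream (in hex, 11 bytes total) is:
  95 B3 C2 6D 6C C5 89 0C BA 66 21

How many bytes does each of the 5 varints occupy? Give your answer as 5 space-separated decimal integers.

Answer: 4 1 3 2 1

Derivation:
  byte[0]=0x95 cont=1 payload=0x15=21: acc |= 21<<0 -> acc=21 shift=7
  byte[1]=0xB3 cont=1 payload=0x33=51: acc |= 51<<7 -> acc=6549 shift=14
  byte[2]=0xC2 cont=1 payload=0x42=66: acc |= 66<<14 -> acc=1087893 shift=21
  byte[3]=0x6D cont=0 payload=0x6D=109: acc |= 109<<21 -> acc=229677461 shift=28 [end]
Varint 1: bytes[0:4] = 95 B3 C2 6D -> value 229677461 (4 byte(s))
  byte[4]=0x6C cont=0 payload=0x6C=108: acc |= 108<<0 -> acc=108 shift=7 [end]
Varint 2: bytes[4:5] = 6C -> value 108 (1 byte(s))
  byte[5]=0xC5 cont=1 payload=0x45=69: acc |= 69<<0 -> acc=69 shift=7
  byte[6]=0x89 cont=1 payload=0x09=9: acc |= 9<<7 -> acc=1221 shift=14
  byte[7]=0x0C cont=0 payload=0x0C=12: acc |= 12<<14 -> acc=197829 shift=21 [end]
Varint 3: bytes[5:8] = C5 89 0C -> value 197829 (3 byte(s))
  byte[8]=0xBA cont=1 payload=0x3A=58: acc |= 58<<0 -> acc=58 shift=7
  byte[9]=0x66 cont=0 payload=0x66=102: acc |= 102<<7 -> acc=13114 shift=14 [end]
Varint 4: bytes[8:10] = BA 66 -> value 13114 (2 byte(s))
  byte[10]=0x21 cont=0 payload=0x21=33: acc |= 33<<0 -> acc=33 shift=7 [end]
Varint 5: bytes[10:11] = 21 -> value 33 (1 byte(s))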